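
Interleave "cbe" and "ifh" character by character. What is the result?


Interleaving "cbe" and "ifh":
  Position 0: 'c' from first, 'i' from second => "ci"
  Position 1: 'b' from first, 'f' from second => "bf"
  Position 2: 'e' from first, 'h' from second => "eh"
Result: cibfeh

cibfeh


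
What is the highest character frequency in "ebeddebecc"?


Input: ebeddebecc
Character counts:
  'b': 2
  'c': 2
  'd': 2
  'e': 4
Maximum frequency: 4

4


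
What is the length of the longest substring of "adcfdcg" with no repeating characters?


Input: "adcfdcg"
Sliding window (track last position of each char):
  Position 0 ('a'): window [0,0] length 1 -- new best
  Position 1 ('d'): window [0,1] length 2 -- new best
  Position 2 ('c'): window [0,2] length 3 -- new best
  Position 3 ('f'): window [0,3] length 4 -- new best
  Position 4 ('d'): repeat (last at 1), move window start to 2
  Position 4 ('d'): window [2,4] length 3
  Position 5 ('c'): repeat (last at 2), move window start to 3
  Position 5 ('c'): window [3,5] length 3
  Position 6 ('g'): window [3,6] length 4
Longest substring with no repeats: "adcf" with length 4

4


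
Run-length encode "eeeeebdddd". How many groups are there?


Input: eeeeebdddd
Scanning for consecutive runs:
  Group 1: 'e' x 5 (positions 0-4)
  Group 2: 'b' x 1 (positions 5-5)
  Group 3: 'd' x 4 (positions 6-9)
Total groups: 3

3


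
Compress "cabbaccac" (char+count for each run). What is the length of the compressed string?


Input: cabbaccac
Runs:
  'c' x 1 => "c1"
  'a' x 1 => "a1"
  'b' x 2 => "b2"
  'a' x 1 => "a1"
  'c' x 2 => "c2"
  'a' x 1 => "a1"
  'c' x 1 => "c1"
Compressed: "c1a1b2a1c2a1c1"
Compressed length: 14

14


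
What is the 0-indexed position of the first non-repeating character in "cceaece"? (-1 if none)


Input: cceaece
Character frequencies:
  'a': 1
  'c': 3
  'e': 3
Scanning left to right for freq == 1:
  Position 0 ('c'): freq=3, skip
  Position 1 ('c'): freq=3, skip
  Position 2 ('e'): freq=3, skip
  Position 3 ('a'): unique! => answer = 3

3


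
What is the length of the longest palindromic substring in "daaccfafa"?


Input: "daaccfafa"
Checking substrings for palindromes:
  [5:8] "faf" (len 3) => palindrome
  [6:9] "afa" (len 3) => palindrome
  [1:3] "aa" (len 2) => palindrome
  [3:5] "cc" (len 2) => palindrome
Longest palindromic substring: "faf" with length 3

3


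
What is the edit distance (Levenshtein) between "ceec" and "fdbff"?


Computing edit distance: "ceec" -> "fdbff"
DP table:
           f    d    b    f    f
      0    1    2    3    4    5
  c   1    1    2    3    4    5
  e   2    2    2    3    4    5
  e   3    3    3    3    4    5
  c   4    4    4    4    4    5
Edit distance = dp[4][5] = 5

5


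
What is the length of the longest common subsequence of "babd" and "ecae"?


LCS of "babd" and "ecae"
DP table:
           e    c    a    e
      0    0    0    0    0
  b   0    0    0    0    0
  a   0    0    0    1    1
  b   0    0    0    1    1
  d   0    0    0    1    1
LCS length = dp[4][4] = 1

1


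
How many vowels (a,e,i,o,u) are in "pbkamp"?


Input: pbkamp
Checking each character:
  'p' at position 0: consonant
  'b' at position 1: consonant
  'k' at position 2: consonant
  'a' at position 3: vowel (running total: 1)
  'm' at position 4: consonant
  'p' at position 5: consonant
Total vowels: 1

1


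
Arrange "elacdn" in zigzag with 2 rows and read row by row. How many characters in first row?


Zigzag "elacdn" into 2 rows:
Placing characters:
  'e' => row 0
  'l' => row 1
  'a' => row 0
  'c' => row 1
  'd' => row 0
  'n' => row 1
Rows:
  Row 0: "ead"
  Row 1: "lcn"
First row length: 3

3


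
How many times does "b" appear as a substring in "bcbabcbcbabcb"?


Searching for "b" in "bcbabcbcbabcb"
Scanning each position:
  Position 0: "b" => MATCH
  Position 1: "c" => no
  Position 2: "b" => MATCH
  Position 3: "a" => no
  Position 4: "b" => MATCH
  Position 5: "c" => no
  Position 6: "b" => MATCH
  Position 7: "c" => no
  Position 8: "b" => MATCH
  Position 9: "a" => no
  Position 10: "b" => MATCH
  Position 11: "c" => no
  Position 12: "b" => MATCH
Total occurrences: 7

7


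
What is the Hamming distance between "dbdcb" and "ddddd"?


Comparing "dbdcb" and "ddddd" position by position:
  Position 0: 'd' vs 'd' => same
  Position 1: 'b' vs 'd' => differ
  Position 2: 'd' vs 'd' => same
  Position 3: 'c' vs 'd' => differ
  Position 4: 'b' vs 'd' => differ
Total differences (Hamming distance): 3

3


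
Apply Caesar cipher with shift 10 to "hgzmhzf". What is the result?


Caesar cipher: shift "hgzmhzf" by 10
  'h' (pos 7) + 10 = pos 17 = 'r'
  'g' (pos 6) + 10 = pos 16 = 'q'
  'z' (pos 25) + 10 = pos 9 = 'j'
  'm' (pos 12) + 10 = pos 22 = 'w'
  'h' (pos 7) + 10 = pos 17 = 'r'
  'z' (pos 25) + 10 = pos 9 = 'j'
  'f' (pos 5) + 10 = pos 15 = 'p'
Result: rqjwrjp

rqjwrjp


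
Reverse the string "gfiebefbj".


Input: gfiebefbj
Reading characters right to left:
  Position 8: 'j'
  Position 7: 'b'
  Position 6: 'f'
  Position 5: 'e'
  Position 4: 'b'
  Position 3: 'e'
  Position 2: 'i'
  Position 1: 'f'
  Position 0: 'g'
Reversed: jbfebeifg

jbfebeifg


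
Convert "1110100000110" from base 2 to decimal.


Input: "1110100000110" in base 2
Positional expansion:
  Digit '1' (value 1) x 2^12 = 4096
  Digit '1' (value 1) x 2^11 = 2048
  Digit '1' (value 1) x 2^10 = 1024
  Digit '0' (value 0) x 2^9 = 0
  Digit '1' (value 1) x 2^8 = 256
  Digit '0' (value 0) x 2^7 = 0
  Digit '0' (value 0) x 2^6 = 0
  Digit '0' (value 0) x 2^5 = 0
  Digit '0' (value 0) x 2^4 = 0
  Digit '0' (value 0) x 2^3 = 0
  Digit '1' (value 1) x 2^2 = 4
  Digit '1' (value 1) x 2^1 = 2
  Digit '0' (value 0) x 2^0 = 0
Sum = 7430

7430


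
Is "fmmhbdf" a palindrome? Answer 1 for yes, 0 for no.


Input: fmmhbdf
Reversed: fdbhmmf
  Compare pos 0 ('f') with pos 6 ('f'): match
  Compare pos 1 ('m') with pos 5 ('d'): MISMATCH
  Compare pos 2 ('m') with pos 4 ('b'): MISMATCH
Result: not a palindrome

0


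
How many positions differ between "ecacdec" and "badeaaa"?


Comparing "ecacdec" and "badeaaa" position by position:
  Position 0: 'e' vs 'b' => DIFFER
  Position 1: 'c' vs 'a' => DIFFER
  Position 2: 'a' vs 'd' => DIFFER
  Position 3: 'c' vs 'e' => DIFFER
  Position 4: 'd' vs 'a' => DIFFER
  Position 5: 'e' vs 'a' => DIFFER
  Position 6: 'c' vs 'a' => DIFFER
Positions that differ: 7

7


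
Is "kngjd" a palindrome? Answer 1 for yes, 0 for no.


Input: kngjd
Reversed: djgnk
  Compare pos 0 ('k') with pos 4 ('d'): MISMATCH
  Compare pos 1 ('n') with pos 3 ('j'): MISMATCH
Result: not a palindrome

0


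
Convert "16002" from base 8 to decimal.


Input: "16002" in base 8
Positional expansion:
  Digit '1' (value 1) x 8^4 = 4096
  Digit '6' (value 6) x 8^3 = 3072
  Digit '0' (value 0) x 8^2 = 0
  Digit '0' (value 0) x 8^1 = 0
  Digit '2' (value 2) x 8^0 = 2
Sum = 7170

7170


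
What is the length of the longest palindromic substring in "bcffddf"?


Input: "bcffddf"
Checking substrings for palindromes:
  [3:7] "fddf" (len 4) => palindrome
  [2:4] "ff" (len 2) => palindrome
  [4:6] "dd" (len 2) => palindrome
Longest palindromic substring: "fddf" with length 4

4


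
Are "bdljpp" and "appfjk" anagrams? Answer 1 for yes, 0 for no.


Strings: "bdljpp", "appfjk"
Sorted first:  bdjlpp
Sorted second: afjkpp
Differ at position 0: 'b' vs 'a' => not anagrams

0


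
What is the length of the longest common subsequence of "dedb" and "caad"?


LCS of "dedb" and "caad"
DP table:
           c    a    a    d
      0    0    0    0    0
  d   0    0    0    0    1
  e   0    0    0    0    1
  d   0    0    0    0    1
  b   0    0    0    0    1
LCS length = dp[4][4] = 1

1


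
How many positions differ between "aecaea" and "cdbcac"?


Comparing "aecaea" and "cdbcac" position by position:
  Position 0: 'a' vs 'c' => DIFFER
  Position 1: 'e' vs 'd' => DIFFER
  Position 2: 'c' vs 'b' => DIFFER
  Position 3: 'a' vs 'c' => DIFFER
  Position 4: 'e' vs 'a' => DIFFER
  Position 5: 'a' vs 'c' => DIFFER
Positions that differ: 6

6


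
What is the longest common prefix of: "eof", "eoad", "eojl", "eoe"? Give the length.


Words: eof, eoad, eojl, eoe
  Position 0: all 'e' => match
  Position 1: all 'o' => match
  Position 2: ('f', 'a', 'j', 'e') => mismatch, stop
LCP = "eo" (length 2)

2


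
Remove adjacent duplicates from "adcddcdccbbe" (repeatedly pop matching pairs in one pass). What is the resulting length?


Input: adcddcdccbbe
Stack-based adjacent duplicate removal:
  Read 'a': push. Stack: a
  Read 'd': push. Stack: ad
  Read 'c': push. Stack: adc
  Read 'd': push. Stack: adcd
  Read 'd': matches stack top 'd' => pop. Stack: adc
  Read 'c': matches stack top 'c' => pop. Stack: ad
  Read 'd': matches stack top 'd' => pop. Stack: a
  Read 'c': push. Stack: ac
  Read 'c': matches stack top 'c' => pop. Stack: a
  Read 'b': push. Stack: ab
  Read 'b': matches stack top 'b' => pop. Stack: a
  Read 'e': push. Stack: ae
Final stack: "ae" (length 2)

2


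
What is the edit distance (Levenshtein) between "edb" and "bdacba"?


Computing edit distance: "edb" -> "bdacba"
DP table:
           b    d    a    c    b    a
      0    1    2    3    4    5    6
  e   1    1    2    3    4    5    6
  d   2    2    1    2    3    4    5
  b   3    2    2    2    3    3    4
Edit distance = dp[3][6] = 4

4


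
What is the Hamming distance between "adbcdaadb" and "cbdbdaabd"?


Comparing "adbcdaadb" and "cbdbdaabd" position by position:
  Position 0: 'a' vs 'c' => differ
  Position 1: 'd' vs 'b' => differ
  Position 2: 'b' vs 'd' => differ
  Position 3: 'c' vs 'b' => differ
  Position 4: 'd' vs 'd' => same
  Position 5: 'a' vs 'a' => same
  Position 6: 'a' vs 'a' => same
  Position 7: 'd' vs 'b' => differ
  Position 8: 'b' vs 'd' => differ
Total differences (Hamming distance): 6

6


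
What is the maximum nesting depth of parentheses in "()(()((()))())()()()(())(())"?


Input: "()(()((()))())()()()(())(())"
Tracking depth:
  Position 0 '(': depth becomes 1
  Position 1 ')': depth becomes 0
  Position 2 '(': depth becomes 1
  Position 3 '(': depth becomes 2
  Position 4 ')': depth becomes 1
  Position 5 '(': depth becomes 2
  Position 6 '(': depth becomes 3
  Position 7 '(': depth becomes 4
  Position 8 ')': depth becomes 3
  Position 9 ')': depth becomes 2
  Position 10 ')': depth becomes 1
  Position 11 '(': depth becomes 2
  Position 12 ')': depth becomes 1
  Position 13 ')': depth becomes 0
  Position 14 '(': depth becomes 1
  Position 15 ')': depth becomes 0
  Position 16 '(': depth becomes 1
  Position 17 ')': depth becomes 0
  Position 18 '(': depth becomes 1
  Position 19 ')': depth becomes 0
  Position 20 '(': depth becomes 1
  Position 21 '(': depth becomes 2
  Position 22 ')': depth becomes 1
  Position 23 ')': depth becomes 0
  Position 24 '(': depth becomes 1
  Position 25 '(': depth becomes 2
  Position 26 ')': depth becomes 1
  Position 27 ')': depth becomes 0
Maximum depth reached: 4

4


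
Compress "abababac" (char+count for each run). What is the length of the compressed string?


Input: abababac
Runs:
  'a' x 1 => "a1"
  'b' x 1 => "b1"
  'a' x 1 => "a1"
  'b' x 1 => "b1"
  'a' x 1 => "a1"
  'b' x 1 => "b1"
  'a' x 1 => "a1"
  'c' x 1 => "c1"
Compressed: "a1b1a1b1a1b1a1c1"
Compressed length: 16

16


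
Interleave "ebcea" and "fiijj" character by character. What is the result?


Interleaving "ebcea" and "fiijj":
  Position 0: 'e' from first, 'f' from second => "ef"
  Position 1: 'b' from first, 'i' from second => "bi"
  Position 2: 'c' from first, 'i' from second => "ci"
  Position 3: 'e' from first, 'j' from second => "ej"
  Position 4: 'a' from first, 'j' from second => "aj"
Result: efbiciejaj

efbiciejaj


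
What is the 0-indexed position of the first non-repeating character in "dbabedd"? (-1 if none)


Input: dbabedd
Character frequencies:
  'a': 1
  'b': 2
  'd': 3
  'e': 1
Scanning left to right for freq == 1:
  Position 0 ('d'): freq=3, skip
  Position 1 ('b'): freq=2, skip
  Position 2 ('a'): unique! => answer = 2

2


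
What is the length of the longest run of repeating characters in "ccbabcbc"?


Input: "ccbabcbc"
Scanning for longest run:
  Position 1 ('c'): continues run of 'c', length=2
  Position 2 ('b'): new char, reset run to 1
  Position 3 ('a'): new char, reset run to 1
  Position 4 ('b'): new char, reset run to 1
  Position 5 ('c'): new char, reset run to 1
  Position 6 ('b'): new char, reset run to 1
  Position 7 ('c'): new char, reset run to 1
Longest run: 'c' with length 2

2


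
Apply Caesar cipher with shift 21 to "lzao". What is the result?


Caesar cipher: shift "lzao" by 21
  'l' (pos 11) + 21 = pos 6 = 'g'
  'z' (pos 25) + 21 = pos 20 = 'u'
  'a' (pos 0) + 21 = pos 21 = 'v'
  'o' (pos 14) + 21 = pos 9 = 'j'
Result: guvj

guvj


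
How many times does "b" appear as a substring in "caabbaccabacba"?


Searching for "b" in "caabbaccabacba"
Scanning each position:
  Position 0: "c" => no
  Position 1: "a" => no
  Position 2: "a" => no
  Position 3: "b" => MATCH
  Position 4: "b" => MATCH
  Position 5: "a" => no
  Position 6: "c" => no
  Position 7: "c" => no
  Position 8: "a" => no
  Position 9: "b" => MATCH
  Position 10: "a" => no
  Position 11: "c" => no
  Position 12: "b" => MATCH
  Position 13: "a" => no
Total occurrences: 4

4


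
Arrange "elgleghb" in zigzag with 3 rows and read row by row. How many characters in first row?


Zigzag "elgleghb" into 3 rows:
Placing characters:
  'e' => row 0
  'l' => row 1
  'g' => row 2
  'l' => row 1
  'e' => row 0
  'g' => row 1
  'h' => row 2
  'b' => row 1
Rows:
  Row 0: "ee"
  Row 1: "llgb"
  Row 2: "gh"
First row length: 2

2


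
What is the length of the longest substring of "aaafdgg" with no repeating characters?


Input: "aaafdgg"
Sliding window (track last position of each char):
  Position 0 ('a'): window [0,0] length 1 -- new best
  Position 1 ('a'): repeat (last at 0), move window start to 1
  Position 1 ('a'): window [1,1] length 1
  Position 2 ('a'): repeat (last at 1), move window start to 2
  Position 2 ('a'): window [2,2] length 1
  Position 3 ('f'): window [2,3] length 2 -- new best
  Position 4 ('d'): window [2,4] length 3 -- new best
  Position 5 ('g'): window [2,5] length 4 -- new best
  Position 6 ('g'): repeat (last at 5), move window start to 6
  Position 6 ('g'): window [6,6] length 1
Longest substring with no repeats: "afdg" with length 4

4


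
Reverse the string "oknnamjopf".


Input: oknnamjopf
Reading characters right to left:
  Position 9: 'f'
  Position 8: 'p'
  Position 7: 'o'
  Position 6: 'j'
  Position 5: 'm'
  Position 4: 'a'
  Position 3: 'n'
  Position 2: 'n'
  Position 1: 'k'
  Position 0: 'o'
Reversed: fpojmannko

fpojmannko


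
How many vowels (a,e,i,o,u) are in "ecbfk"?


Input: ecbfk
Checking each character:
  'e' at position 0: vowel (running total: 1)
  'c' at position 1: consonant
  'b' at position 2: consonant
  'f' at position 3: consonant
  'k' at position 4: consonant
Total vowels: 1

1


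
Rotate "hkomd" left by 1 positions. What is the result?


Input: "hkomd", rotate left by 1
First 1 characters: "h"
Remaining characters: "komd"
Concatenate remaining + first: "komd" + "h" = "komdh"

komdh


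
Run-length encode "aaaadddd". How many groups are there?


Input: aaaadddd
Scanning for consecutive runs:
  Group 1: 'a' x 4 (positions 0-3)
  Group 2: 'd' x 4 (positions 4-7)
Total groups: 2

2


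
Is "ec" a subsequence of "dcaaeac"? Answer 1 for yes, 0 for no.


Check if "ec" is a subsequence of "dcaaeac"
Greedy scan:
  Position 0 ('d'): no match needed
  Position 1 ('c'): no match needed
  Position 2 ('a'): no match needed
  Position 3 ('a'): no match needed
  Position 4 ('e'): matches sub[0] = 'e'
  Position 5 ('a'): no match needed
  Position 6 ('c'): matches sub[1] = 'c'
All 2 characters matched => is a subsequence

1


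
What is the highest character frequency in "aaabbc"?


Input: aaabbc
Character counts:
  'a': 3
  'b': 2
  'c': 1
Maximum frequency: 3

3


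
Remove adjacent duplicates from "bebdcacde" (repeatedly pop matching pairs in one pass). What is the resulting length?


Input: bebdcacde
Stack-based adjacent duplicate removal:
  Read 'b': push. Stack: b
  Read 'e': push. Stack: be
  Read 'b': push. Stack: beb
  Read 'd': push. Stack: bebd
  Read 'c': push. Stack: bebdc
  Read 'a': push. Stack: bebdca
  Read 'c': push. Stack: bebdcac
  Read 'd': push. Stack: bebdcacd
  Read 'e': push. Stack: bebdcacde
Final stack: "bebdcacde" (length 9)

9


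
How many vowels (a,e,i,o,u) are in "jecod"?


Input: jecod
Checking each character:
  'j' at position 0: consonant
  'e' at position 1: vowel (running total: 1)
  'c' at position 2: consonant
  'o' at position 3: vowel (running total: 2)
  'd' at position 4: consonant
Total vowels: 2

2


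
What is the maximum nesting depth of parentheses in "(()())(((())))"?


Input: "(()())(((())))"
Tracking depth:
  Position 0 '(': depth becomes 1
  Position 1 '(': depth becomes 2
  Position 2 ')': depth becomes 1
  Position 3 '(': depth becomes 2
  Position 4 ')': depth becomes 1
  Position 5 ')': depth becomes 0
  Position 6 '(': depth becomes 1
  Position 7 '(': depth becomes 2
  Position 8 '(': depth becomes 3
  Position 9 '(': depth becomes 4
  Position 10 ')': depth becomes 3
  Position 11 ')': depth becomes 2
  Position 12 ')': depth becomes 1
  Position 13 ')': depth becomes 0
Maximum depth reached: 4

4


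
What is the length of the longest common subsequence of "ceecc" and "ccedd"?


LCS of "ceecc" and "ccedd"
DP table:
           c    c    e    d    d
      0    0    0    0    0    0
  c   0    1    1    1    1    1
  e   0    1    1    2    2    2
  e   0    1    1    2    2    2
  c   0    1    2    2    2    2
  c   0    1    2    2    2    2
LCS length = dp[5][5] = 2

2


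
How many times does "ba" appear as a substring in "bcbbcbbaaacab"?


Searching for "ba" in "bcbbcbbaaacab"
Scanning each position:
  Position 0: "bc" => no
  Position 1: "cb" => no
  Position 2: "bb" => no
  Position 3: "bc" => no
  Position 4: "cb" => no
  Position 5: "bb" => no
  Position 6: "ba" => MATCH
  Position 7: "aa" => no
  Position 8: "aa" => no
  Position 9: "ac" => no
  Position 10: "ca" => no
  Position 11: "ab" => no
Total occurrences: 1

1


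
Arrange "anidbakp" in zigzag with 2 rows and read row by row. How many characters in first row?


Zigzag "anidbakp" into 2 rows:
Placing characters:
  'a' => row 0
  'n' => row 1
  'i' => row 0
  'd' => row 1
  'b' => row 0
  'a' => row 1
  'k' => row 0
  'p' => row 1
Rows:
  Row 0: "aibk"
  Row 1: "ndap"
First row length: 4

4


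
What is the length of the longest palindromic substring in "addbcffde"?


Input: "addbcffde"
Checking substrings for palindromes:
  [1:3] "dd" (len 2) => palindrome
  [5:7] "ff" (len 2) => palindrome
Longest palindromic substring: "dd" with length 2

2


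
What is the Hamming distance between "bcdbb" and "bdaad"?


Comparing "bcdbb" and "bdaad" position by position:
  Position 0: 'b' vs 'b' => same
  Position 1: 'c' vs 'd' => differ
  Position 2: 'd' vs 'a' => differ
  Position 3: 'b' vs 'a' => differ
  Position 4: 'b' vs 'd' => differ
Total differences (Hamming distance): 4

4


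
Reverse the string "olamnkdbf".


Input: olamnkdbf
Reading characters right to left:
  Position 8: 'f'
  Position 7: 'b'
  Position 6: 'd'
  Position 5: 'k'
  Position 4: 'n'
  Position 3: 'm'
  Position 2: 'a'
  Position 1: 'l'
  Position 0: 'o'
Reversed: fbdknmalo

fbdknmalo


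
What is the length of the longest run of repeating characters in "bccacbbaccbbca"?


Input: "bccacbbaccbbca"
Scanning for longest run:
  Position 1 ('c'): new char, reset run to 1
  Position 2 ('c'): continues run of 'c', length=2
  Position 3 ('a'): new char, reset run to 1
  Position 4 ('c'): new char, reset run to 1
  Position 5 ('b'): new char, reset run to 1
  Position 6 ('b'): continues run of 'b', length=2
  Position 7 ('a'): new char, reset run to 1
  Position 8 ('c'): new char, reset run to 1
  Position 9 ('c'): continues run of 'c', length=2
  Position 10 ('b'): new char, reset run to 1
  Position 11 ('b'): continues run of 'b', length=2
  Position 12 ('c'): new char, reset run to 1
  Position 13 ('a'): new char, reset run to 1
Longest run: 'c' with length 2

2


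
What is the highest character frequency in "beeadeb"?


Input: beeadeb
Character counts:
  'a': 1
  'b': 2
  'd': 1
  'e': 3
Maximum frequency: 3

3


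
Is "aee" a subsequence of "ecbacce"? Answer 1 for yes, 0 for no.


Check if "aee" is a subsequence of "ecbacce"
Greedy scan:
  Position 0 ('e'): no match needed
  Position 1 ('c'): no match needed
  Position 2 ('b'): no match needed
  Position 3 ('a'): matches sub[0] = 'a'
  Position 4 ('c'): no match needed
  Position 5 ('c'): no match needed
  Position 6 ('e'): matches sub[1] = 'e'
Only matched 2/3 characters => not a subsequence

0


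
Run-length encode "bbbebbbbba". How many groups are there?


Input: bbbebbbbba
Scanning for consecutive runs:
  Group 1: 'b' x 3 (positions 0-2)
  Group 2: 'e' x 1 (positions 3-3)
  Group 3: 'b' x 5 (positions 4-8)
  Group 4: 'a' x 1 (positions 9-9)
Total groups: 4

4


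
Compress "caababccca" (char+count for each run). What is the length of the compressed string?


Input: caababccca
Runs:
  'c' x 1 => "c1"
  'a' x 2 => "a2"
  'b' x 1 => "b1"
  'a' x 1 => "a1"
  'b' x 1 => "b1"
  'c' x 3 => "c3"
  'a' x 1 => "a1"
Compressed: "c1a2b1a1b1c3a1"
Compressed length: 14

14


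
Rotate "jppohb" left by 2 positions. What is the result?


Input: "jppohb", rotate left by 2
First 2 characters: "jp"
Remaining characters: "pohb"
Concatenate remaining + first: "pohb" + "jp" = "pohbjp"

pohbjp


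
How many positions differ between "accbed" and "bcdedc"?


Comparing "accbed" and "bcdedc" position by position:
  Position 0: 'a' vs 'b' => DIFFER
  Position 1: 'c' vs 'c' => same
  Position 2: 'c' vs 'd' => DIFFER
  Position 3: 'b' vs 'e' => DIFFER
  Position 4: 'e' vs 'd' => DIFFER
  Position 5: 'd' vs 'c' => DIFFER
Positions that differ: 5

5


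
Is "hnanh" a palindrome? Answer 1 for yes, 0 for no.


Input: hnanh
Reversed: hnanh
  Compare pos 0 ('h') with pos 4 ('h'): match
  Compare pos 1 ('n') with pos 3 ('n'): match
Result: palindrome

1


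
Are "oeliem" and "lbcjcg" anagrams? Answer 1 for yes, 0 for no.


Strings: "oeliem", "lbcjcg"
Sorted first:  eeilmo
Sorted second: bccgjl
Differ at position 0: 'e' vs 'b' => not anagrams

0


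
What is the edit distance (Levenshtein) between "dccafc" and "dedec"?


Computing edit distance: "dccafc" -> "dedec"
DP table:
           d    e    d    e    c
      0    1    2    3    4    5
  d   1    0    1    2    3    4
  c   2    1    1    2    3    3
  c   3    2    2    2    3    3
  a   4    3    3    3    3    4
  f   5    4    4    4    4    4
  c   6    5    5    5    5    4
Edit distance = dp[6][5] = 4

4


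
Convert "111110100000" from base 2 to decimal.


Input: "111110100000" in base 2
Positional expansion:
  Digit '1' (value 1) x 2^11 = 2048
  Digit '1' (value 1) x 2^10 = 1024
  Digit '1' (value 1) x 2^9 = 512
  Digit '1' (value 1) x 2^8 = 256
  Digit '1' (value 1) x 2^7 = 128
  Digit '0' (value 0) x 2^6 = 0
  Digit '1' (value 1) x 2^5 = 32
  Digit '0' (value 0) x 2^4 = 0
  Digit '0' (value 0) x 2^3 = 0
  Digit '0' (value 0) x 2^2 = 0
  Digit '0' (value 0) x 2^1 = 0
  Digit '0' (value 0) x 2^0 = 0
Sum = 4000

4000


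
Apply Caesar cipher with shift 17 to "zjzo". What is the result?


Caesar cipher: shift "zjzo" by 17
  'z' (pos 25) + 17 = pos 16 = 'q'
  'j' (pos 9) + 17 = pos 0 = 'a'
  'z' (pos 25) + 17 = pos 16 = 'q'
  'o' (pos 14) + 17 = pos 5 = 'f'
Result: qaqf

qaqf


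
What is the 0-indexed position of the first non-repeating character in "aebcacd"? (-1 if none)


Input: aebcacd
Character frequencies:
  'a': 2
  'b': 1
  'c': 2
  'd': 1
  'e': 1
Scanning left to right for freq == 1:
  Position 0 ('a'): freq=2, skip
  Position 1 ('e'): unique! => answer = 1

1


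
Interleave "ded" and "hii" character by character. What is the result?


Interleaving "ded" and "hii":
  Position 0: 'd' from first, 'h' from second => "dh"
  Position 1: 'e' from first, 'i' from second => "ei"
  Position 2: 'd' from first, 'i' from second => "di"
Result: dheidi

dheidi


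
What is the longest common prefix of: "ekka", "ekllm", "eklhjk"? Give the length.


Words: ekka, ekllm, eklhjk
  Position 0: all 'e' => match
  Position 1: all 'k' => match
  Position 2: ('k', 'l', 'l') => mismatch, stop
LCP = "ek" (length 2)

2


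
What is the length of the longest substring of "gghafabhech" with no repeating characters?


Input: "gghafabhech"
Sliding window (track last position of each char):
  Position 0 ('g'): window [0,0] length 1 -- new best
  Position 1 ('g'): repeat (last at 0), move window start to 1
  Position 1 ('g'): window [1,1] length 1
  Position 2 ('h'): window [1,2] length 2 -- new best
  Position 3 ('a'): window [1,3] length 3 -- new best
  Position 4 ('f'): window [1,4] length 4 -- new best
  Position 5 ('a'): repeat (last at 3), move window start to 4
  Position 5 ('a'): window [4,5] length 2
  Position 6 ('b'): window [4,6] length 3
  Position 7 ('h'): window [4,7] length 4
  Position 8 ('e'): window [4,8] length 5 -- new best
  Position 9 ('c'): window [4,9] length 6 -- new best
  Position 10 ('h'): repeat (last at 7), move window start to 8
  Position 10 ('h'): window [8,10] length 3
Longest substring with no repeats: "fabhec" with length 6

6


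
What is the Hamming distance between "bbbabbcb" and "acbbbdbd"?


Comparing "bbbabbcb" and "acbbbdbd" position by position:
  Position 0: 'b' vs 'a' => differ
  Position 1: 'b' vs 'c' => differ
  Position 2: 'b' vs 'b' => same
  Position 3: 'a' vs 'b' => differ
  Position 4: 'b' vs 'b' => same
  Position 5: 'b' vs 'd' => differ
  Position 6: 'c' vs 'b' => differ
  Position 7: 'b' vs 'd' => differ
Total differences (Hamming distance): 6

6


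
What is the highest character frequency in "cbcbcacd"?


Input: cbcbcacd
Character counts:
  'a': 1
  'b': 2
  'c': 4
  'd': 1
Maximum frequency: 4

4


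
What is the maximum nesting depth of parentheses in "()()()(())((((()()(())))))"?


Input: "()()()(())((((()()(())))))"
Tracking depth:
  Position 0 '(': depth becomes 1
  Position 1 ')': depth becomes 0
  Position 2 '(': depth becomes 1
  Position 3 ')': depth becomes 0
  Position 4 '(': depth becomes 1
  Position 5 ')': depth becomes 0
  Position 6 '(': depth becomes 1
  Position 7 '(': depth becomes 2
  Position 8 ')': depth becomes 1
  Position 9 ')': depth becomes 0
  Position 10 '(': depth becomes 1
  Position 11 '(': depth becomes 2
  Position 12 '(': depth becomes 3
  Position 13 '(': depth becomes 4
  Position 14 '(': depth becomes 5
  Position 15 ')': depth becomes 4
  Position 16 '(': depth becomes 5
  Position 17 ')': depth becomes 4
  Position 18 '(': depth becomes 5
  Position 19 '(': depth becomes 6
  Position 20 ')': depth becomes 5
  Position 21 ')': depth becomes 4
  Position 22 ')': depth becomes 3
  Position 23 ')': depth becomes 2
  Position 24 ')': depth becomes 1
  Position 25 ')': depth becomes 0
Maximum depth reached: 6

6


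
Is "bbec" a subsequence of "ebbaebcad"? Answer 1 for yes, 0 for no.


Check if "bbec" is a subsequence of "ebbaebcad"
Greedy scan:
  Position 0 ('e'): no match needed
  Position 1 ('b'): matches sub[0] = 'b'
  Position 2 ('b'): matches sub[1] = 'b'
  Position 3 ('a'): no match needed
  Position 4 ('e'): matches sub[2] = 'e'
  Position 5 ('b'): no match needed
  Position 6 ('c'): matches sub[3] = 'c'
  Position 7 ('a'): no match needed
  Position 8 ('d'): no match needed
All 4 characters matched => is a subsequence

1


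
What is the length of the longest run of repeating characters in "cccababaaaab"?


Input: "cccababaaaab"
Scanning for longest run:
  Position 1 ('c'): continues run of 'c', length=2
  Position 2 ('c'): continues run of 'c', length=3
  Position 3 ('a'): new char, reset run to 1
  Position 4 ('b'): new char, reset run to 1
  Position 5 ('a'): new char, reset run to 1
  Position 6 ('b'): new char, reset run to 1
  Position 7 ('a'): new char, reset run to 1
  Position 8 ('a'): continues run of 'a', length=2
  Position 9 ('a'): continues run of 'a', length=3
  Position 10 ('a'): continues run of 'a', length=4
  Position 11 ('b'): new char, reset run to 1
Longest run: 'a' with length 4

4


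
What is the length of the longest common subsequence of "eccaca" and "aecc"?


LCS of "eccaca" and "aecc"
DP table:
           a    e    c    c
      0    0    0    0    0
  e   0    0    1    1    1
  c   0    0    1    2    2
  c   0    0    1    2    3
  a   0    1    1    2    3
  c   0    1    1    2    3
  a   0    1    1    2    3
LCS length = dp[6][4] = 3

3


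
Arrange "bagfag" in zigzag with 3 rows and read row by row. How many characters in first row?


Zigzag "bagfag" into 3 rows:
Placing characters:
  'b' => row 0
  'a' => row 1
  'g' => row 2
  'f' => row 1
  'a' => row 0
  'g' => row 1
Rows:
  Row 0: "ba"
  Row 1: "afg"
  Row 2: "g"
First row length: 2

2


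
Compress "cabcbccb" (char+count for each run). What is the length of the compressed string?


Input: cabcbccb
Runs:
  'c' x 1 => "c1"
  'a' x 1 => "a1"
  'b' x 1 => "b1"
  'c' x 1 => "c1"
  'b' x 1 => "b1"
  'c' x 2 => "c2"
  'b' x 1 => "b1"
Compressed: "c1a1b1c1b1c2b1"
Compressed length: 14

14


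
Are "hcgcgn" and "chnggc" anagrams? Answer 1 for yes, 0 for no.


Strings: "hcgcgn", "chnggc"
Sorted first:  ccgghn
Sorted second: ccgghn
Sorted forms match => anagrams

1


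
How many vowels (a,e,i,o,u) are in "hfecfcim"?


Input: hfecfcim
Checking each character:
  'h' at position 0: consonant
  'f' at position 1: consonant
  'e' at position 2: vowel (running total: 1)
  'c' at position 3: consonant
  'f' at position 4: consonant
  'c' at position 5: consonant
  'i' at position 6: vowel (running total: 2)
  'm' at position 7: consonant
Total vowels: 2

2


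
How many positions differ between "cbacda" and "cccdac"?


Comparing "cbacda" and "cccdac" position by position:
  Position 0: 'c' vs 'c' => same
  Position 1: 'b' vs 'c' => DIFFER
  Position 2: 'a' vs 'c' => DIFFER
  Position 3: 'c' vs 'd' => DIFFER
  Position 4: 'd' vs 'a' => DIFFER
  Position 5: 'a' vs 'c' => DIFFER
Positions that differ: 5

5


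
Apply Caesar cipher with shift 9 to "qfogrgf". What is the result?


Caesar cipher: shift "qfogrgf" by 9
  'q' (pos 16) + 9 = pos 25 = 'z'
  'f' (pos 5) + 9 = pos 14 = 'o'
  'o' (pos 14) + 9 = pos 23 = 'x'
  'g' (pos 6) + 9 = pos 15 = 'p'
  'r' (pos 17) + 9 = pos 0 = 'a'
  'g' (pos 6) + 9 = pos 15 = 'p'
  'f' (pos 5) + 9 = pos 14 = 'o'
Result: zoxpapo

zoxpapo


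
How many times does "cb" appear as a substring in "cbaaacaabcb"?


Searching for "cb" in "cbaaacaabcb"
Scanning each position:
  Position 0: "cb" => MATCH
  Position 1: "ba" => no
  Position 2: "aa" => no
  Position 3: "aa" => no
  Position 4: "ac" => no
  Position 5: "ca" => no
  Position 6: "aa" => no
  Position 7: "ab" => no
  Position 8: "bc" => no
  Position 9: "cb" => MATCH
Total occurrences: 2

2


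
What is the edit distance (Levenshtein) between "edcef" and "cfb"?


Computing edit distance: "edcef" -> "cfb"
DP table:
           c    f    b
      0    1    2    3
  e   1    1    2    3
  d   2    2    2    3
  c   3    2    3    3
  e   4    3    3    4
  f   5    4    3    4
Edit distance = dp[5][3] = 4

4


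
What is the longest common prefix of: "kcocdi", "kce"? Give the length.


Words: kcocdi, kce
  Position 0: all 'k' => match
  Position 1: all 'c' => match
  Position 2: ('o', 'e') => mismatch, stop
LCP = "kc" (length 2)

2


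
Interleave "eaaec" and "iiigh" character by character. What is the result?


Interleaving "eaaec" and "iiigh":
  Position 0: 'e' from first, 'i' from second => "ei"
  Position 1: 'a' from first, 'i' from second => "ai"
  Position 2: 'a' from first, 'i' from second => "ai"
  Position 3: 'e' from first, 'g' from second => "eg"
  Position 4: 'c' from first, 'h' from second => "ch"
Result: eiaiaiegch

eiaiaiegch


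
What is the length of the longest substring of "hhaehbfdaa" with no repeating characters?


Input: "hhaehbfdaa"
Sliding window (track last position of each char):
  Position 0 ('h'): window [0,0] length 1 -- new best
  Position 1 ('h'): repeat (last at 0), move window start to 1
  Position 1 ('h'): window [1,1] length 1
  Position 2 ('a'): window [1,2] length 2 -- new best
  Position 3 ('e'): window [1,3] length 3 -- new best
  Position 4 ('h'): repeat (last at 1), move window start to 2
  Position 4 ('h'): window [2,4] length 3
  Position 5 ('b'): window [2,5] length 4 -- new best
  Position 6 ('f'): window [2,6] length 5 -- new best
  Position 7 ('d'): window [2,7] length 6 -- new best
  Position 8 ('a'): repeat (last at 2), move window start to 3
  Position 8 ('a'): window [3,8] length 6
  Position 9 ('a'): repeat (last at 8), move window start to 9
  Position 9 ('a'): window [9,9] length 1
Longest substring with no repeats: "aehbfd" with length 6

6


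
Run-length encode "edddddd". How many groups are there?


Input: edddddd
Scanning for consecutive runs:
  Group 1: 'e' x 1 (positions 0-0)
  Group 2: 'd' x 6 (positions 1-6)
Total groups: 2

2


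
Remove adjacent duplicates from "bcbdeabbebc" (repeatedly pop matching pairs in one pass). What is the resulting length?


Input: bcbdeabbebc
Stack-based adjacent duplicate removal:
  Read 'b': push. Stack: b
  Read 'c': push. Stack: bc
  Read 'b': push. Stack: bcb
  Read 'd': push. Stack: bcbd
  Read 'e': push. Stack: bcbde
  Read 'a': push. Stack: bcbdea
  Read 'b': push. Stack: bcbdeab
  Read 'b': matches stack top 'b' => pop. Stack: bcbdea
  Read 'e': push. Stack: bcbdeae
  Read 'b': push. Stack: bcbdeaeb
  Read 'c': push. Stack: bcbdeaebc
Final stack: "bcbdeaebc" (length 9)

9


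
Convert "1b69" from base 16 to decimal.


Input: "1b69" in base 16
Positional expansion:
  Digit '1' (value 1) x 16^3 = 4096
  Digit 'b' (value 11) x 16^2 = 2816
  Digit '6' (value 6) x 16^1 = 96
  Digit '9' (value 9) x 16^0 = 9
Sum = 7017

7017


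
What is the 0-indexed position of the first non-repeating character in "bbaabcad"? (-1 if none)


Input: bbaabcad
Character frequencies:
  'a': 3
  'b': 3
  'c': 1
  'd': 1
Scanning left to right for freq == 1:
  Position 0 ('b'): freq=3, skip
  Position 1 ('b'): freq=3, skip
  Position 2 ('a'): freq=3, skip
  Position 3 ('a'): freq=3, skip
  Position 4 ('b'): freq=3, skip
  Position 5 ('c'): unique! => answer = 5

5


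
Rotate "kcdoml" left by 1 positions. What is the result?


Input: "kcdoml", rotate left by 1
First 1 characters: "k"
Remaining characters: "cdoml"
Concatenate remaining + first: "cdoml" + "k" = "cdomlk"

cdomlk


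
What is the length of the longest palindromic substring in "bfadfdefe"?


Input: "bfadfdefe"
Checking substrings for palindromes:
  [3:6] "dfd" (len 3) => palindrome
  [6:9] "efe" (len 3) => palindrome
Longest palindromic substring: "dfd" with length 3

3


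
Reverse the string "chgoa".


Input: chgoa
Reading characters right to left:
  Position 4: 'a'
  Position 3: 'o'
  Position 2: 'g'
  Position 1: 'h'
  Position 0: 'c'
Reversed: aoghc

aoghc


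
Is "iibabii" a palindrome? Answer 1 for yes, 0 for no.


Input: iibabii
Reversed: iibabii
  Compare pos 0 ('i') with pos 6 ('i'): match
  Compare pos 1 ('i') with pos 5 ('i'): match
  Compare pos 2 ('b') with pos 4 ('b'): match
Result: palindrome

1


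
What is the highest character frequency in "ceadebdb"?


Input: ceadebdb
Character counts:
  'a': 1
  'b': 2
  'c': 1
  'd': 2
  'e': 2
Maximum frequency: 2

2


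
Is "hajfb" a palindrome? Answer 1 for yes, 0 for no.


Input: hajfb
Reversed: bfjah
  Compare pos 0 ('h') with pos 4 ('b'): MISMATCH
  Compare pos 1 ('a') with pos 3 ('f'): MISMATCH
Result: not a palindrome

0


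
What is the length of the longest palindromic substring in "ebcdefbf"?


Input: "ebcdefbf"
Checking substrings for palindromes:
  [5:8] "fbf" (len 3) => palindrome
Longest palindromic substring: "fbf" with length 3

3


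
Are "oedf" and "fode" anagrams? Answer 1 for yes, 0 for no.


Strings: "oedf", "fode"
Sorted first:  defo
Sorted second: defo
Sorted forms match => anagrams

1


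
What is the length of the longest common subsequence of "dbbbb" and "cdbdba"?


LCS of "dbbbb" and "cdbdba"
DP table:
           c    d    b    d    b    a
      0    0    0    0    0    0    0
  d   0    0    1    1    1    1    1
  b   0    0    1    2    2    2    2
  b   0    0    1    2    2    3    3
  b   0    0    1    2    2    3    3
  b   0    0    1    2    2    3    3
LCS length = dp[5][6] = 3

3


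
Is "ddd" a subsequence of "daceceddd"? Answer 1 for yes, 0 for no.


Check if "ddd" is a subsequence of "daceceddd"
Greedy scan:
  Position 0 ('d'): matches sub[0] = 'd'
  Position 1 ('a'): no match needed
  Position 2 ('c'): no match needed
  Position 3 ('e'): no match needed
  Position 4 ('c'): no match needed
  Position 5 ('e'): no match needed
  Position 6 ('d'): matches sub[1] = 'd'
  Position 7 ('d'): matches sub[2] = 'd'
  Position 8 ('d'): no match needed
All 3 characters matched => is a subsequence

1


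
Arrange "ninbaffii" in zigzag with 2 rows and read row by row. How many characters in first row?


Zigzag "ninbaffii" into 2 rows:
Placing characters:
  'n' => row 0
  'i' => row 1
  'n' => row 0
  'b' => row 1
  'a' => row 0
  'f' => row 1
  'f' => row 0
  'i' => row 1
  'i' => row 0
Rows:
  Row 0: "nnafi"
  Row 1: "ibfi"
First row length: 5

5


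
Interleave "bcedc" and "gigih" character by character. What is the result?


Interleaving "bcedc" and "gigih":
  Position 0: 'b' from first, 'g' from second => "bg"
  Position 1: 'c' from first, 'i' from second => "ci"
  Position 2: 'e' from first, 'g' from second => "eg"
  Position 3: 'd' from first, 'i' from second => "di"
  Position 4: 'c' from first, 'h' from second => "ch"
Result: bgciegdich

bgciegdich


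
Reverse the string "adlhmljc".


Input: adlhmljc
Reading characters right to left:
  Position 7: 'c'
  Position 6: 'j'
  Position 5: 'l'
  Position 4: 'm'
  Position 3: 'h'
  Position 2: 'l'
  Position 1: 'd'
  Position 0: 'a'
Reversed: cjlmhlda

cjlmhlda


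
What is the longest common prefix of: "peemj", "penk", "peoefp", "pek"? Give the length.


Words: peemj, penk, peoefp, pek
  Position 0: all 'p' => match
  Position 1: all 'e' => match
  Position 2: ('e', 'n', 'o', 'k') => mismatch, stop
LCP = "pe" (length 2)

2


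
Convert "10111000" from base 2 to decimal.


Input: "10111000" in base 2
Positional expansion:
  Digit '1' (value 1) x 2^7 = 128
  Digit '0' (value 0) x 2^6 = 0
  Digit '1' (value 1) x 2^5 = 32
  Digit '1' (value 1) x 2^4 = 16
  Digit '1' (value 1) x 2^3 = 8
  Digit '0' (value 0) x 2^2 = 0
  Digit '0' (value 0) x 2^1 = 0
  Digit '0' (value 0) x 2^0 = 0
Sum = 184

184


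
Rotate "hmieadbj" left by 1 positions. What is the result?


Input: "hmieadbj", rotate left by 1
First 1 characters: "h"
Remaining characters: "mieadbj"
Concatenate remaining + first: "mieadbj" + "h" = "mieadbjh"

mieadbjh


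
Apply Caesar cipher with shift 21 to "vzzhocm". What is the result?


Caesar cipher: shift "vzzhocm" by 21
  'v' (pos 21) + 21 = pos 16 = 'q'
  'z' (pos 25) + 21 = pos 20 = 'u'
  'z' (pos 25) + 21 = pos 20 = 'u'
  'h' (pos 7) + 21 = pos 2 = 'c'
  'o' (pos 14) + 21 = pos 9 = 'j'
  'c' (pos 2) + 21 = pos 23 = 'x'
  'm' (pos 12) + 21 = pos 7 = 'h'
Result: quucjxh

quucjxh


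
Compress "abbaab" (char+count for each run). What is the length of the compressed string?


Input: abbaab
Runs:
  'a' x 1 => "a1"
  'b' x 2 => "b2"
  'a' x 2 => "a2"
  'b' x 1 => "b1"
Compressed: "a1b2a2b1"
Compressed length: 8

8


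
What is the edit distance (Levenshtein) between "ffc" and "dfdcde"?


Computing edit distance: "ffc" -> "dfdcde"
DP table:
           d    f    d    c    d    e
      0    1    2    3    4    5    6
  f   1    1    1    2    3    4    5
  f   2    2    1    2    3    4    5
  c   3    3    2    2    2    3    4
Edit distance = dp[3][6] = 4

4
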